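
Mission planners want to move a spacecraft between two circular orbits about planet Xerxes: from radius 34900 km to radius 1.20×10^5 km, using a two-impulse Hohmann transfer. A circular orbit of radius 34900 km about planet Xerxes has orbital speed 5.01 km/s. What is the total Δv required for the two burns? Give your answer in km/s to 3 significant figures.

Δv = 2.11 km/s

From the circular-orbit relation v² = μ/r at r = 34900 km: μ = v²r = (5.01)² × 34900 = 8.75993×10^5 km³/s².
The Hohmann ellipse has a_t = (r₁ + r₂)/2 = 77450 km.
Circular speed at r₁: v₁ = √(μ/r₁) = √(8.75993×10^5/34900) = 5.010 km/s.
On the transfer ellipse at r₁, vis-viva equation gives v_p = √[μ(2/r₁ − 1/a_t)] = 6.236 km/s.
First burn Δv₁ = |v_p − v₁| = 1.226 km/s.
Circular speed at r₂: v₂ = √(μ/r₂) = 2.70184 km/s.
Transfer-orbit speed at r₂: v_a = √[μ(2/r₂ − 1/a_t)] = 1.81368 km/s.
Second burn Δv₂ = |v₂ − v_a| = 0.8882 km/s.
Total Δv = Δv₁ + Δv₂ = 2.114 km/s.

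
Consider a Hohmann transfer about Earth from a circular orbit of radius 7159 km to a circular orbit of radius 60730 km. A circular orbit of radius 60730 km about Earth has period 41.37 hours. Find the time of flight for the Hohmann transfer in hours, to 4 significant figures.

From Kepler's third law T² = 4π²r³/μ at r = 60730 km, T = 41.37 hours = 41.37 × 3600 s = 1.48932×10^5 s: μ = 4π²r³/T² = 3.98652×10^5 km³/s².
The Hohmann ellipse has a_t = (r₁ + r₂)/2 = 33944.5 km.
Half the transfer-orbit period gives t = π√(a_t³/μ) = 31120 s.
Converting: 31120 s ÷ 3600 s/hour = 8.644 hours.

t = 8.644 hours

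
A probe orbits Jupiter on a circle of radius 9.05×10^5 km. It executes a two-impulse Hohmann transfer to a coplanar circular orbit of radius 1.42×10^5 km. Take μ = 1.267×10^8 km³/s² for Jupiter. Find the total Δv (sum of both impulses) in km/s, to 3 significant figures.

Δv = 15.1 km/s

Semi-major axis of the transfer orbit: a_t = (9.050×10^5 + 1.420×10^5)/2 = 5.235×10^5 km.
Circular speed at r₁: v₁ = √(μ/r₁) = √(1.267×10^8/9.050×10^5) = 11.832 km/s.
On the transfer ellipse at r₁, vis-viva equation gives v_a = √[μ(2/r₁ − 1/a_t)] = 6.1624 km/s.
First burn Δv₁ = |v_a − v₁| = 5.670 km/s.
Circular speed at r₂: v₂ = √(μ/r₂) = 29.8706 km/s.
Transfer-orbit speed at r₂: v_p = √[μ(2/r₂ − 1/a_t)] = 39.2744 km/s.
Second burn Δv₂ = |v₂ − v_p| = 9.404 km/s.
Total Δv = Δv₁ + Δv₂ = 15.07 km/s.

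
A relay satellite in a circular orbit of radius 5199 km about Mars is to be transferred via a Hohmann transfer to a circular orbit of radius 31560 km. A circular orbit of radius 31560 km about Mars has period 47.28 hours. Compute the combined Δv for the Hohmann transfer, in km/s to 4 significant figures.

Δv = 1.436 km/s

From Kepler's third law T² = 4π²r³/μ at r = 31560 km, T = 47.28 hours = 47.28 × 3600 s = 1.70208×10^5 s: μ = 4π²r³/T² = 42836.2 km³/s².
Semi-major axis of the transfer orbit: a_t = (5199 + 31560)/2 = 18379.5 km.
Circular speed at r₁: v₁ = √(μ/r₁) = √(42836.2/5199) = 2.870 km/s.
Transfer-orbit speed at r₁ (vis-viva): v_p = √[μ(2/r₁ − 1/a_t)] = 3.761 km/s.
First burn Δv₁ = |v_p − v₁| = 0.8910 km/s.
At r₂, v₂ = √(μ/r₂) = 1.165 km/s.
Transfer-orbit speed at r₂: v_a = √[μ(2/r₂ − 1/a_t)] = 0.6196 km/s.
Second burn Δv₂ = |v₂ − v_a| = 0.5454 km/s.
Total Δv = Δv₁ + Δv₂ = 1.436 km/s.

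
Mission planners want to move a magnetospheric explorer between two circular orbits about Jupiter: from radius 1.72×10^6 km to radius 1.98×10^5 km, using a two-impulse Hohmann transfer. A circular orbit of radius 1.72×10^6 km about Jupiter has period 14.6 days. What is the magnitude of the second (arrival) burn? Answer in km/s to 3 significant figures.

From Kepler's third law T² = 4π²r³/μ at r = 1.72×10^6 km, T = 14.6 days = 14.6 × 86400 s = 1.26144×10^6 s: μ = 4π²r³/T² = 1.26244×10^8 km³/s².
Transfer-ellipse semi-major axis a_t = (r₁ + r₂)/2 = (1.720×10^6 + 1.980×10^5)/2 = 9.590×10^5 km.
On the circular orbit at r = 1.980×10^5 km, v_c = √(μ/r) = 25.2507 km/s.
Vis-viva on the transfer ellipse at r = 1.980×10^5 km gives v_t = √[μ(2/r − 1/a_t)] = 33.8165 km/s.
Δv₂ = |v_t − v_c| = |33.8165 − 25.2507| = 8.566 km/s.

Δv₂ = 8.57 km/s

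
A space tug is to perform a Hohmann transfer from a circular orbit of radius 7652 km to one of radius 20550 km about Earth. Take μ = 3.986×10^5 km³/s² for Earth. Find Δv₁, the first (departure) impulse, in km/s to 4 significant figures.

The Hohmann ellipse has a_t = (r₁ + r₂)/2 = 14101 km.
Circular speed at r = 7652 km: v_c = √(μ/r) = 7.21741 km/s.
Transfer-orbit speed at the same r (vis-viva, a = a_t): v_t = √[μ(2/r − 1/a_t)] = 8.71289 km/s.
Δv₁ = |v_t − v_c| = |8.71289 − 7.21741| = 1.495 km/s.

Δv₁ = 1.495 km/s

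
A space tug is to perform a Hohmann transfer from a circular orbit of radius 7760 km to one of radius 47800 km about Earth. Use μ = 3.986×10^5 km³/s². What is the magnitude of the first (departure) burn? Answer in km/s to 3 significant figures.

Transfer-ellipse semi-major axis a_t = (r₁ + r₂)/2 = (7760 + 47800)/2 = 27780 km.
Circular speed at r = 7760 km: v_c = √(μ/r) = 7.167 km/s.
Transfer-orbit speed at the same r (vis-viva, a = a_t): v_t = √[μ(2/r − 1/a_t)] = 9.401 km/s.
Δv₁ = |v_t − v_c| = |9.401 − 7.167| = 2.234 km/s.

Δv₁ = 2.23 km/s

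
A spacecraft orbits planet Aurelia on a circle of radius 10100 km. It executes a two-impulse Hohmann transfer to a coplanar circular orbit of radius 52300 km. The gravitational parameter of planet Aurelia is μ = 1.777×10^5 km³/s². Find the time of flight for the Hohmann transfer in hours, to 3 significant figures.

t = 11.4 hours

The Hohmann ellipse has a_t = (r₁ + r₂)/2 = 31200 km.
Transfer time t = π√(a_t³/μ) = π√((31200)³ / 1.777×10^5) = 41070 s.
Converting: 41070 s ÷ 3600 s/hour = 11.4 hours.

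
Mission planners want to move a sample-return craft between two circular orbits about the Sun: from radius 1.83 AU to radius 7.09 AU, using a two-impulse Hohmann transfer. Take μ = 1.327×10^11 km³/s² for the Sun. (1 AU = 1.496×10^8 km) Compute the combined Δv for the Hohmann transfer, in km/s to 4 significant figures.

Δv = 9.763 km/s

In km: r₁ = 1.83 × 1.496×10^8 = 2.73768×10^8 km; r₂ = 7.09 × 1.496×10^8 = 1.060664×10^9 km.
Semi-major axis of the transfer orbit: a_t = (2.73768×10^8 + 1.060664×10^9)/2 = 6.67216×10^8 km.
Circular speed at r₁: v₁ = √(μ/r₁) = √(1.327×10^11/2.73768×10^8) = 22.016289 km/s.
On the transfer ellipse at r₁, vis-viva equation gives v_p = √[μ(2/r₁ − 1/a_t)] = 27.758744 km/s.
First burn Δv₁ = |v_p − v₁| = 5.7425 km/s.
Circular speed at r₂: v₂ = √(μ/r₂) = 11.1853 km/s.
Transfer-orbit speed at r₂: v_a = √[μ(2/r₂ − 1/a_t)] = 7.16481 km/s.
Second burn Δv₂ = |v₂ − v_a| = 4.0205 km/s.
Total Δv = Δv₁ + Δv₂ = 9.763 km/s.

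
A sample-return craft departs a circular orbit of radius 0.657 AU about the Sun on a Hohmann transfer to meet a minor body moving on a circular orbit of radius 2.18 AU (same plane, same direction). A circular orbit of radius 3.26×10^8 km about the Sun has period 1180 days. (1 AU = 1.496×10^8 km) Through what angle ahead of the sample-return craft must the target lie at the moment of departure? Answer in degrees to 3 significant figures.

From Kepler's third law T² = 4π²r³/μ at r = 3.26×10^8 km, T = 1180 days = 1180 × 86400 s = 1.01952×10^8 s: μ = 4π²r³/T² = 1.31589×10^11 km³/s².
In km: r₁ = 0.657 × 1.496×10^8 = 9.82872×10^7 km; r₂ = 2.18 × 1.496×10^8 = 3.26128×10^8 km.
Semi-major axis of the transfer orbit: a_t = (9.82872×10^7 + 3.26128×10^8)/2 = 2.122076×10^8 km.
The half-period of the transfer ellipse is t = π√(a_t³/μ) = 2.677×10^7 s.
The target's mean motion on its circular orbit is ω₂ = √(μ/r₂³) = 6.159×10^-8 rad/s.
Angle swept by the target during transfer: ω₂·t = 1.649 rad = 94.48°.
Arrival is 180° from departure on the ellipse, so φ = 180° − 94.48° = 85.5°.

φ = 85.5°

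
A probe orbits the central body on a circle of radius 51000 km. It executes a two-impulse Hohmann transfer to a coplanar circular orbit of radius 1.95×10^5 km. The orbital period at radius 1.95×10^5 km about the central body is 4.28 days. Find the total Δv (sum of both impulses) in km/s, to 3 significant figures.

From Kepler's third law T² = 4π²r³/μ at r = 1.95×10^5 km, T = 4.28 days = 4.28 × 86400 s = 3.69792×10^5 s: μ = 4π²r³/T² = 2.14066×10^6 km³/s².
Semi-major axis of the transfer orbit: a_t = (51000 + 1.950×10^5)/2 = 1.230×10^5 km.
Circular speed at r₁: v₁ = √(μ/r₁) = √(2.14066×10^6/51000) = 6.4787 km/s.
Transfer-orbit speed at r₁ (vis-viva equation): v_p = √[μ(2/r₁ − 1/a_t)] = 8.1574 km/s.
First burn Δv₁ = |v_p − v₁| = 1.679 km/s.
Circular speed at r₂: v₂ = √(μ/r₂) = 3.313 km/s.
Transfer-orbit speed at r₂: v_a = √[μ(2/r₂ − 1/a_t)] = 2.133 km/s.
Second burn Δv₂ = |v₂ − v_a| = 1.180 km/s.
Total Δv = Δv₁ + Δv₂ = 2.859 km/s.

Δv = 2.86 km/s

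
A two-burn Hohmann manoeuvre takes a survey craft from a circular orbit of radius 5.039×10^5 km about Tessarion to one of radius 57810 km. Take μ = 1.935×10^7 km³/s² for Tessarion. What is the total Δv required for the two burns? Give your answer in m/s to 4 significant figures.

Transfer-ellipse semi-major axis a_t = (r₁ + r₂)/2 = (5.039×10^5 + 57810)/2 = 2.80855×10^5 km.
At r₁ the circular-orbit speed is v₁ = √(μ/r₁) = 6.1968 km/s.
Transfer-orbit speed at r₁ (vis-viva): v_a = √[μ(2/r₁ − 1/a_t)] = 2.8114 km/s.
First burn Δv₁ = |v_a − v₁| = 3.385 km/s.
Circular speed at r₂: v₂ = √(μ/r₂) = 18.295 km/s.
Transfer-orbit speed at r₂: v_p = √[μ(2/r₂ − 1/a_t)] = 24.506 km/s.
Second burn Δv₂ = |v₂ − v_p| = 6.211 km/s.
Δv = Δv₁ + Δv₂ = 3.385 + 6.211 = 9.596 km/s.

Δv = 9596 m/s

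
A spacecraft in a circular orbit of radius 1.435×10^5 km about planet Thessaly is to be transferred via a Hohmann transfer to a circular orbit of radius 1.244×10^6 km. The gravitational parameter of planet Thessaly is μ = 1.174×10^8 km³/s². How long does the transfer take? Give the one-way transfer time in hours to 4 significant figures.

t = 46.54 hours

Transfer-ellipse semi-major axis a_t = (r₁ + r₂)/2 = (1.435×10^5 + 1.244×10^6)/2 = 6.9375×10^5 km.
Half the transfer-orbit period gives t = π√(a_t³/μ) = 1.6754×10^5 s.
Converting: 1.6754×10^5 s ÷ 3600 s/hour = 46.54 hours.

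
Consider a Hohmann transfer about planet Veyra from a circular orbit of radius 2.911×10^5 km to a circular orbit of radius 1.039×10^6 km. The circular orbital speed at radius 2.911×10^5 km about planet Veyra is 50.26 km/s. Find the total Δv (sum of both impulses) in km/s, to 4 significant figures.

Δv = 21.56 km/s

From the circular-orbit relation v² = μ/r at r = 2.911×10^5 km: μ = v²r = (50.26)² × 2.911×10^5 = 7.35338×10^8 km³/s².
Transfer-ellipse semi-major axis a_t = (r₁ + r₂)/2 = (2.911×10^5 + 1.039×10^6)/2 = 6.6505×10^5 km.
Circular speed at r₁: v₁ = √(μ/r₁) = √(7.35338×10^8/2.911×10^5) = 50.26 km/s.
Transfer-orbit speed at r₁ (v² = μ(2/r − 1/a)): v_p = √[μ(2/r₁ − 1/a_t)] = 62.82 km/s.
First burn Δv₁ = |v_p − v₁| = 12.56 km/s.
At r₂, v₂ = √(μ/r₂) = 26.6033 km/s.
Transfer-orbit speed at r₂: v_a = √[μ(2/r₂ − 1/a_t)] = 17.6007 km/s.
Second burn Δv₂ = |v₂ − v_a| = 9.003 km/s.
Total Δv = Δv₁ + Δv₂ = 21.56 km/s.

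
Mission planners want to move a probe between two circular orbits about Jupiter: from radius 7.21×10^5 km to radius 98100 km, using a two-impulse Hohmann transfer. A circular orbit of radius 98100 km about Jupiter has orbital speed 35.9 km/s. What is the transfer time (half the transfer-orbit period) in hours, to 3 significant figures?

t = 20.3 hours

From the circular-orbit relation v² = μ/r at r = 98100 km: μ = v²r = (35.9)² × 98100 = 1.26432×10^8 km³/s².
Transfer-ellipse semi-major axis a_t = (r₁ + r₂)/2 = (7.210×10^5 + 98100)/2 = 4.0955×10^5 km.
By Kepler's third law the transfer-orbit period is T = 2π√(a_t³/μ), so t = T/2 = 73230 s.
Converting: 73230 s ÷ 3600 s/hour = 20.3 hours.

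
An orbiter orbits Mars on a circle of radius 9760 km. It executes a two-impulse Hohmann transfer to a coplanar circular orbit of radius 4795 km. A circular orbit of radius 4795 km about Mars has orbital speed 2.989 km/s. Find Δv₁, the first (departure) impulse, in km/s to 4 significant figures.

From the circular-orbit relation v² = μ/r at r = 4795 km: μ = v²r = (2.989)² × 4795 = 42839.1 km³/s².
Semi-major axis of the transfer orbit: a_t = (9760 + 4795)/2 = 7277.5 km.
Circular speed at r = 9760 km: v_c = √(μ/r) = 2.0951 km/s.
Vis-viva on the transfer ellipse at r = 9760 km gives v_t = √[μ(2/r − 1/a_t)] = 1.7006 km/s.
Δv₁ = |v_t − v_c| = |1.7006 − 2.0951| = 0.3945 km/s.

Δv₁ = 0.3945 km/s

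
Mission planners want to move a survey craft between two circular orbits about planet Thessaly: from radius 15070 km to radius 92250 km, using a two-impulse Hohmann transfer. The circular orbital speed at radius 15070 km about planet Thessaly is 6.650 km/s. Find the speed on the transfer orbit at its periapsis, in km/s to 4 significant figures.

From the circular-orbit relation v² = μ/r at r = 15070 km: μ = v²r = (6.650)² × 15070 = 6.66433×10^5 km³/s².
Semi-major axis of the transfer orbit: a_t = (15070 + 92250)/2 = 53660 km.
The periapsis of the transfer ellipse is at r = 15070 km.
From the vis-viva equation, v = √[μ(2/r − 1/a_t)] = 8.719 km/s.

v = 8.719 km/s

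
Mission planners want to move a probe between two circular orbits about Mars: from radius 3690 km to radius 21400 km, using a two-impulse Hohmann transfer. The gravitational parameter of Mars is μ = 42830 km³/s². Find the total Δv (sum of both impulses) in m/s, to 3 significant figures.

Δv = 1690 m/s

Transfer-ellipse semi-major axis a_t = (r₁ + r₂)/2 = (3690 + 21400)/2 = 12545 km.
At r₁ the circular-orbit speed is v₁ = √(μ/r₁) = 3.407 km/s.
Transfer-orbit speed at r₁ (vis-viva): v_p = √[μ(2/r₁ − 1/a_t)] = 4.450 km/s.
First burn Δv₁ = |v_p − v₁| = 1.043 km/s.
Circular speed at r₂: v₂ = √(μ/r₂) = 1.4147 km/s.
Transfer-orbit speed at r₂: v_a = √[μ(2/r₂ − 1/a_t)] = 0.76726 km/s.
Second burn Δv₂ = |v₂ − v_a| = 0.6474 km/s.
Total Δv = Δv₁ + Δv₂ = 1.690 km/s.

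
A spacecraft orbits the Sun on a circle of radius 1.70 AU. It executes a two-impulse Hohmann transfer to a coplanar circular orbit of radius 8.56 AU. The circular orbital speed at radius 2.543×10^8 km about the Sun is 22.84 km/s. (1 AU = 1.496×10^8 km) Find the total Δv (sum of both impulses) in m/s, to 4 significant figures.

From the circular-orbit relation v² = μ/r at r = 2.543×10^8 km: μ = v²r = (22.84)² × 2.543×10^8 = 1.32660×10^11 km³/s².
In km: r₁ = 1.70 × 1.496×10^8 = 2.5432×10^8 km; r₂ = 8.56 × 1.496×10^8 = 1.280576×10^9 km.
The Hohmann ellipse has a_t = (r₁ + r₂)/2 = 7.67448×10^8 km.
At r₁ the circular-orbit speed is v₁ = √(μ/r₁) = 22.839 km/s.
On the transfer ellipse at r₁, v² = μ(2/r − 1/a) gives v_p = √[μ(2/r₁ − 1/a_t)] = 29.502 km/s.
First burn Δv₁ = |v_p − v₁| = 6.663 km/s.
At r₂, v₂ = √(μ/r₂) = 10.178 km/s.
Transfer-orbit speed at r₂: v_a = √[μ(2/r₂ − 1/a_t)] = 5.8591 km/s.
Second burn Δv₂ = |v₂ − v_a| = 4.319 km/s.
Total Δv = Δv₁ + Δv₂ = 10.98 km/s.

Δv = 10980 m/s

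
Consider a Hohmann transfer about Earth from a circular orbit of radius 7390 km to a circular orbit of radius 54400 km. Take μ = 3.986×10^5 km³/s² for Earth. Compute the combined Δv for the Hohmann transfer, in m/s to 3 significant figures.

Δv = 3780 m/s

Transfer-ellipse semi-major axis a_t = (r₁ + r₂)/2 = (7390 + 54400)/2 = 30895 km.
Circular speed at r₁: v₁ = √(μ/r₁) = √(3.986×10^5/7390) = 7.344 km/s.
Transfer-orbit speed at r₁ (vis-viva equation): v_p = √[μ(2/r₁ − 1/a_t)] = 9.745 km/s.
First burn Δv₁ = |v_p − v₁| = 2.401 km/s.
At r₂, v₂ = √(μ/r₂) = 2.707 km/s.
Transfer-orbit speed at r₂: v_a = √[μ(2/r₂ − 1/a_t)] = 1.324 km/s.
Second burn Δv₂ = |v₂ − v_a| = 1.383 km/s.
Total Δv = Δv₁ + Δv₂ = 3.784 km/s.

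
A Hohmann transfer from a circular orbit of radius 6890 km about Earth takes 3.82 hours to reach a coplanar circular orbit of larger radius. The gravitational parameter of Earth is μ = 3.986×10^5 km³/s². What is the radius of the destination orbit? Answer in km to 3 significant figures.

Transfer time t = 3.82 hours = 13752 s, and t = π√(a_t³/μ).
So a_t = (μ t²/π²)^(1/3) = (3.986×10^5 × (13752)² / π²)^(1/3) = 19694 km.
Since a_t = (r₁ + r₂)/2, r₂ = 2a_t − r₁ = 2×19694 − 6890 = 32498 km.

r₂ = 32500 km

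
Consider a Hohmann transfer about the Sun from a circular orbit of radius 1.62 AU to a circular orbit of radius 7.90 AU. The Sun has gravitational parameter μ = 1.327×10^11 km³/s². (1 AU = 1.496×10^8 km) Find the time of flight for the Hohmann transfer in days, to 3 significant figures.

In km: r₁ = 1.62 × 1.496×10^8 = 2.42352×10^8 km; r₂ = 7.90 × 1.496×10^8 = 1.18184×10^9 km.
The Hohmann ellipse has a_t = (r₁ + r₂)/2 = 7.12096×10^8 km.
Transfer time t = π√(a_t³/μ) = π√((7.12096×10^8)³ / 1.327×10^11) = 1.639×10^8 s.
Converting: 1.639×10^8 s ÷ 86400 s/day = 1900 days.

t = 1900 days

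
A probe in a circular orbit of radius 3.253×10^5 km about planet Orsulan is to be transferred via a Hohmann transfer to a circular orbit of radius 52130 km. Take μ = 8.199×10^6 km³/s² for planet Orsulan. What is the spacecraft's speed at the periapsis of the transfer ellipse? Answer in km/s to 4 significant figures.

The Hohmann ellipse has a_t = (r₁ + r₂)/2 = 1.88715×10^5 km.
The periapsis of the transfer ellipse is at r = 52130 km.
Applying v² = μ(2/r − 1/a_t): v = 16.47 km/s.

v = 16.47 km/s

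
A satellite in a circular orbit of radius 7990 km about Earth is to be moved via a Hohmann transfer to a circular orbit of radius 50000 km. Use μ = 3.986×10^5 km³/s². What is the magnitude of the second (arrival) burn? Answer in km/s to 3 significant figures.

Δv₂ = 1.34 km/s

Transfer-ellipse semi-major axis a_t = (r₁ + r₂)/2 = (7990 + 50000)/2 = 28995 km.
On the circular orbit at r = 50000 km, v_c = √(μ/r) = 2.823 km/s.
Transfer-orbit speed at the same r (vis-viva, a = a_t): v_t = √[μ(2/r − 1/a_t)] = 1.482 km/s.
Δv₂ = |v_t − v_c| = |1.482 − 2.823| = 1.341 km/s.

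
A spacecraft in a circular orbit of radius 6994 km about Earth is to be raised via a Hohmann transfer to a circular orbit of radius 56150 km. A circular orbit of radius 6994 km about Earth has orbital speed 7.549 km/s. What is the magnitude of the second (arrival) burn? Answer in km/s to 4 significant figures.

From the circular-orbit relation v² = μ/r at r = 6994 km: μ = v²r = (7.549)² × 6994 = 3.98570×10^5 km³/s².
Transfer-ellipse semi-major axis a_t = (r₁ + r₂)/2 = (6994 + 56150)/2 = 31572 km.
Circular speed at r = 56150 km: v_c = √(μ/r) = 2.664 km/s.
Vis-viva on the transfer ellipse at r = 56150 km gives v_t = √[μ(2/r − 1/a_t)] = 1.254 km/s.
Δv₂ = |v_t − v_c| = |1.254 − 2.664| = 1.410 km/s.

Δv₂ = 1.410 km/s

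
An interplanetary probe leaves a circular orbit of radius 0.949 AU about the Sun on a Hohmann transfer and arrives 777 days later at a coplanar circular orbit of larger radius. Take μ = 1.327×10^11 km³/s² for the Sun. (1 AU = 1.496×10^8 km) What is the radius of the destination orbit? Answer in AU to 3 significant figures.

In km: r₁ = 0.949 × 1.496×10^8 = 1.419704×10^8 km.
Transfer time t = 777 days = 6.71328×10^7 s, and t = π√(a_t³/μ).
So a_t = (μ t²/π²)^(1/3) = (1.327×10^11 × (6.71328×10^7)² / π²)^(1/3) = 3.9278×10^8 km.
Since a_t = (r₁ + r₂)/2, r₂ = 2a_t − r₁ = 2×3.9278×10^8 − 1.419704×10^8 = 6.435896×10^8 km.
In AU: r₂ = 6.435896×10^8 / 1.496×10^8 = 4.30 AU.

r₂ = 4.30 AU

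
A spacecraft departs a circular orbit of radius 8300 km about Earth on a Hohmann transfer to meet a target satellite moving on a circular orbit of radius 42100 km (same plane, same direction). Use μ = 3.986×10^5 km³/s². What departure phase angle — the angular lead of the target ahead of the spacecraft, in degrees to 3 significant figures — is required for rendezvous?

Transfer-ellipse semi-major axis a_t = (r₁ + r₂)/2 = (8300 + 42100)/2 = 25200 km.
Transfer time t = π√(a_t³/μ) = 19906 s.
The target's mean motion on its circular orbit is ω₂ = √(μ/r₂³) = 7.3088×10^-5 rad/s.
Angle swept by the target during transfer: ω₂·t = 1.4549 rad = 83.36°.
Arrival is 180° from departure on the ellipse, so φ = 180° − 83.36° = 96.6°.

φ = 96.6°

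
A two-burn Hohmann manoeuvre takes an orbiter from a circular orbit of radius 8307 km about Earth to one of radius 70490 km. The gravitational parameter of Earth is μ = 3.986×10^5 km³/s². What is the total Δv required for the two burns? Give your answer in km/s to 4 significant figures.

Transfer-ellipse semi-major axis a_t = (r₁ + r₂)/2 = (8307 + 70490)/2 = 39398.5 km.
At r₁ the circular-orbit speed is v₁ = √(μ/r₁) = 6.927 km/s.
On the transfer ellipse at r₁, v² = μ(2/r − 1/a) gives v_p = √[μ(2/r₁ − 1/a_t)] = 9.266 km/s.
First burn Δv₁ = |v_p − v₁| = 2.339 km/s.
At r₂, v₂ = √(μ/r₂) = 2.378 km/s.
Transfer-orbit speed at r₂: v_a = √[μ(2/r₂ − 1/a_t)] = 1.092 km/s.
Second burn Δv₂ = |v₂ − v_a| = 1.286 km/s.
Total Δv = Δv₁ + Δv₂ = 3.625 km/s.

Δv = 3.625 km/s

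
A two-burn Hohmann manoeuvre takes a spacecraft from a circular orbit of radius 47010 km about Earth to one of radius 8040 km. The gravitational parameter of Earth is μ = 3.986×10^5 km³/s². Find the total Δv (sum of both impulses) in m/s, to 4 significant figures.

Transfer-ellipse semi-major axis a_t = (r₁ + r₂)/2 = (47010 + 8040)/2 = 27525 km.
Circular speed at r₁: v₁ = √(μ/r₁) = √(3.986×10^5/47010) = 2.912 km/s.
Transfer-orbit speed at r₁ (v² = μ(2/r − 1/a)): v_a = √[μ(2/r₁ − 1/a_t)] = 1.574 km/s.
First burn Δv₁ = |v_a − v₁| = 1.338 km/s.
Circular speed at r₂: v₂ = √(μ/r₂) = 7.041 km/s.
Transfer-orbit speed at r₂: v_p = √[μ(2/r₂ − 1/a_t)] = 9.202 km/s.
Second burn Δv₂ = |v₂ − v_p| = 2.161 km/s.
Δv = Δv₁ + Δv₂ = 1.338 + 2.161 = 3.499 km/s.

Δv = 3499 m/s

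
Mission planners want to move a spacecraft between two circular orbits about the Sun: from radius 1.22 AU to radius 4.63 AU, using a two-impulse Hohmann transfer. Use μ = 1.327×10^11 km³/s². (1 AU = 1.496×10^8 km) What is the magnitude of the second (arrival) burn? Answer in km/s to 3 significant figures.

In km: r₁ = 1.22 × 1.496×10^8 = 1.82512×10^8 km; r₂ = 4.63 × 1.496×10^8 = 6.92648×10^8 km.
Semi-major axis of the transfer orbit: a_t = (1.82512×10^8 + 6.92648×10^8)/2 = 4.3758×10^8 km.
On the circular orbit at r = 6.92648×10^8 km, v_c = √(μ/r) = 13.841 km/s.
Transfer-orbit speed at the same r (vis-viva, a = a_t): v_t = √[μ(2/r − 1/a_t)] = 8.9391 km/s.
Δv₂ = |v_t − v_c| = |8.9391 − 13.841| = 4.902 km/s.

Δv₂ = 4.90 km/s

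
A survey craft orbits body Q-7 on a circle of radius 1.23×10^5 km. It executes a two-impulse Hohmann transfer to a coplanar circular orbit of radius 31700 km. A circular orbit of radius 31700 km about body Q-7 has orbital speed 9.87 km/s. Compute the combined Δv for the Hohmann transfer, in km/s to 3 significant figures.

Δv = 4.38 km/s

From the circular-orbit relation v² = μ/r at r = 31700 km: μ = v²r = (9.87)² × 31700 = 3.08812×10^6 km³/s².
Semi-major axis of the transfer orbit: a_t = (1.230×10^5 + 31700)/2 = 77350 km.
At r₁ the circular-orbit speed is v₁ = √(μ/r₁) = 5.011 km/s.
On the transfer ellipse at r₁, vis-viva equation gives v_a = √[μ(2/r₁ − 1/a_t)] = 3.208 km/s.
First burn Δv₁ = |v_a − v₁| = 1.803 km/s.
Circular speed at r₂: v₂ = √(μ/r₂) = 9.8700 km/s.
Transfer-orbit speed at r₂: v_p = √[μ(2/r₂ − 1/a_t)] = 12.446 km/s.
Second burn Δv₂ = |v₂ − v_p| = 2.576 km/s.
Total Δv = Δv₁ + Δv₂ = 4.379 km/s.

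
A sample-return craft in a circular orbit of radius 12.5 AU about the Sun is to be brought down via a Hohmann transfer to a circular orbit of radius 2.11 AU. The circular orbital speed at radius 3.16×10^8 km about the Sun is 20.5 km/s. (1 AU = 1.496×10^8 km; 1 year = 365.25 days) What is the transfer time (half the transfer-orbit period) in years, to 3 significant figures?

From the circular-orbit relation v² = μ/r at r = 3.16×10^8 km: μ = v²r = (20.5)² × 3.16×10^8 = 1.32799×10^11 km³/s².
In km: r₁ = 12.5 × 1.496×10^8 = 1.870×10^9 km; r₂ = 2.11 × 1.496×10^8 = 3.15656×10^8 km.
Semi-major axis of the transfer orbit: a_t = (1.870×10^9 + 3.15656×10^8)/2 = 1.092828×10^9 km.
By Kepler's third law the transfer-orbit period is T = 2π√(a_t³/μ), so t = T/2 = 3.114×10^8 s.
Converting: 3.114×10^8 s ÷ 3.15576×10^7 s/year (365.25 × 86400) = 9.87 years.

t = 9.87 years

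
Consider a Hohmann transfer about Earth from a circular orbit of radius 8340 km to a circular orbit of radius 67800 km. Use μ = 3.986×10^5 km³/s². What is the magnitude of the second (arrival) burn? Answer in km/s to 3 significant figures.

Semi-major axis of the transfer orbit: a_t = (8340 + 67800)/2 = 38070 km.
Circular speed at r = 67800 km: v_c = √(μ/r) = 2.425 km/s.
Transfer-orbit speed at the same r (vis-viva, a = a_t): v_t = √[μ(2/r − 1/a_t)] = 1.135 km/s.
Δv₂ = |v_t − v_c| = |1.135 − 2.425| = 1.290 km/s.

Δv₂ = 1.29 km/s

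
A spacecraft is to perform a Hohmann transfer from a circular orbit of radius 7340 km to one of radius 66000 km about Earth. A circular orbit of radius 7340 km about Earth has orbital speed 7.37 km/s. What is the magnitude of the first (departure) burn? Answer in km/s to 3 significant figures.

Δv₁ = 2.52 km/s

From the circular-orbit relation v² = μ/r at r = 7340 km: μ = v²r = (7.37)² × 7340 = 3.98686×10^5 km³/s².
Semi-major axis of the transfer orbit: a_t = (7340 + 66000)/2 = 36670 km.
Circular speed at r = 7340 km: v_c = √(μ/r) = 7.370 km/s.
Vis-viva on the transfer ellipse at r = 7340 km gives v_t = √[μ(2/r − 1/a_t)] = 9.887 km/s.
Δv₁ = |v_t − v_c| = |9.887 − 7.370| = 2.517 km/s.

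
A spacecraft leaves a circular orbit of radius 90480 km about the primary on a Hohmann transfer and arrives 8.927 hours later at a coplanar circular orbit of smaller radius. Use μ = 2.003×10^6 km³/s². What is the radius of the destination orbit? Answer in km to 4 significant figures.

Transfer time t = 8.927 hours = 32137.2 s, and t = π√(a_t³/μ).
So a_t = (μ t²/π²)^(1/3) = (2.003×10^6 × (32137.2)² / π²)^(1/3) = 59402 km.
Since a_t = (r₁ + r₂)/2, r₂ = 2a_t − r₁ = 2×59402 − 90480 = 28324 km.

r₂ = 28320 km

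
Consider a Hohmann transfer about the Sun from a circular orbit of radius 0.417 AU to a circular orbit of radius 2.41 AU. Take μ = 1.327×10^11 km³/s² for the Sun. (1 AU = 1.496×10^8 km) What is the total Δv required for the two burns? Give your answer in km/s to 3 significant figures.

Δv = 22.9 km/s

In km: r₁ = 0.417 × 1.496×10^8 = 6.23832×10^7 km; r₂ = 2.41 × 1.496×10^8 = 3.60536×10^8 km.
Transfer-ellipse semi-major axis a_t = (r₁ + r₂)/2 = (6.23832×10^7 + 3.60536×10^8)/2 = 2.114596×10^8 km.
Circular speed at r₁: v₁ = √(μ/r₁) = √(1.327×10^11/6.23832×10^7) = 46.121 km/s.
Transfer-orbit speed at r₁ (v² = μ(2/r − 1/a)): v_p = √[μ(2/r₁ − 1/a_t)] = 60.223 km/s.
First burn Δv₁ = |v_p − v₁| = 14.102 km/s.
At r₂, v₂ = √(μ/r₂) = 19.18497 km/s.
Transfer-orbit speed at r₂: v_a = √[μ(2/r₂ − 1/a_t)] = 10.42033 km/s.
Second burn Δv₂ = |v₂ − v_a| = 8.7646 km/s.
Total Δv = Δv₁ + Δv₂ = 22.87 km/s.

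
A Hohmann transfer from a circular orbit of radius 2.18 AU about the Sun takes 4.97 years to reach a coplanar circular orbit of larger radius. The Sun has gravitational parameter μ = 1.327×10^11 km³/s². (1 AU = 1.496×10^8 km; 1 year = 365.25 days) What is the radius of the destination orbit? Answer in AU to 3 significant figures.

In km: r₁ = 2.18 × 1.496×10^8 = 3.26128×10^8 km.
Transfer time t = 4.97 years × 365.25 × 86400 s = 1.56841272×10^8 s, and t = π√(a_t³/μ).
So a_t = (μ t²/π²)^(1/3) = (1.327×10^11 × (1.56841272×10^8)² / π²)^(1/3) = 6.9156×10^8 km.
Since a_t = (r₁ + r₂)/2, r₂ = 2a_t − r₁ = 2×6.9156×10^8 − 3.26128×10^8 = 1.056992×10^9 km.
In AU: r₂ = 1.056992×10^9 / 1.496×10^8 = 7.07 AU.

r₂ = 7.07 AU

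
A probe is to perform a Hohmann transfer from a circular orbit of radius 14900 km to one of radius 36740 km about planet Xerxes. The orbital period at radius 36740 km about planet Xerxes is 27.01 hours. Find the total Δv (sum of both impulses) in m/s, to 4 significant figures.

From Kepler's third law T² = 4π²r³/μ at r = 36740 km, T = 27.01 hours = 27.01 × 3600 s = 97236 s: μ = 4π²r³/T² = 2.07073×10^5 km³/s².
Semi-major axis of the transfer orbit: a_t = (14900 + 36740)/2 = 25820 km.
At r₁ the circular-orbit speed is v₁ = √(μ/r₁) = 3.728 km/s.
Transfer-orbit speed at r₁ (vis-viva): v_p = √[μ(2/r₁ − 1/a_t)] = 4.447 km/s.
First burn Δv₁ = |v_p − v₁| = 0.7190 km/s.
At r₂, v₂ = √(μ/r₂) = 2.3741 km/s.
Transfer-orbit speed at r₂: v_a = √[μ(2/r₂ − 1/a_t)] = 1.8035 km/s.
Second burn Δv₂ = |v₂ − v_a| = 0.5706 km/s.
Total Δv = Δv₁ + Δv₂ = 1.290 km/s.

Δv = 1290 m/s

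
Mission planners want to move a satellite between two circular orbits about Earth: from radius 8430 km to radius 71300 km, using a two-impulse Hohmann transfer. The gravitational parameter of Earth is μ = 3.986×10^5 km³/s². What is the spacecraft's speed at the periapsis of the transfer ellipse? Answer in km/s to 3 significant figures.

Semi-major axis of the transfer orbit: a_t = (8430 + 71300)/2 = 39865 km.
The periapsis of the transfer ellipse is at r = 8430 km.
From the vis-viva equation, v = √[μ(2/r − 1/a_t)] = 9.196 km/s.

v = 9.20 km/s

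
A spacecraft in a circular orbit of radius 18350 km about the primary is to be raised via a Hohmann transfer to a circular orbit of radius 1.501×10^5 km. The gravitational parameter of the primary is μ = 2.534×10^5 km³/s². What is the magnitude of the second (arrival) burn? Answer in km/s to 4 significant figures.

The Hohmann ellipse has a_t = (r₁ + r₂)/2 = 84225 km.
On the circular orbit at r = 1.501×10^5 km, v_c = √(μ/r) = 1.2993 km/s.
Vis-viva on the transfer ellipse at r = 1.501×10^5 km gives v_t = √[μ(2/r − 1/a_t)] = 0.60647 km/s.
Δv₂ = |v_t − v_c| = |0.60647 − 1.2993| = 0.6928 km/s.

Δv₂ = 0.6928 km/s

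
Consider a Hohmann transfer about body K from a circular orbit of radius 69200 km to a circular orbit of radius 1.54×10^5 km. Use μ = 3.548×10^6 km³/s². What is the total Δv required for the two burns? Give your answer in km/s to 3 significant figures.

Δv = 2.27 km/s

Transfer-ellipse semi-major axis a_t = (r₁ + r₂)/2 = (69200 + 1.540×10^5)/2 = 1.116×10^5 km.
Circular speed at r₁: v₁ = √(μ/r₁) = √(3.548×10^6/69200) = 7.160 km/s.
Transfer-orbit speed at r₁ (vis-viva equation): v_p = √[μ(2/r₁ − 1/a_t)] = 8.411 km/s.
First burn Δv₁ = |v_p − v₁| = 1.251 km/s.
At r₂, v₂ = √(μ/r₂) = 4.800 km/s.
Transfer-orbit speed at r₂: v_a = √[μ(2/r₂ − 1/a_t)] = 3.780 km/s.
Second burn Δv₂ = |v₂ − v_a| = 1.020 km/s.
Δv = Δv₁ + Δv₂ = 1.251 + 1.020 = 2.271 km/s.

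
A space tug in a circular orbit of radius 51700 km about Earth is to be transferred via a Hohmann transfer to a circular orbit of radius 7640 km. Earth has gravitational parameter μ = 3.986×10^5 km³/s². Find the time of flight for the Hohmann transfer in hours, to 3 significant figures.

t = 7.06 hours

Semi-major axis of the transfer orbit: a_t = (51700 + 7640)/2 = 29670 km.
Transfer time t = π√(a_t³/μ) = π√((29670)³ / 3.986×10^5) = 25430 s.
Converting: 25430 s ÷ 3600 s/hour = 7.06 hours.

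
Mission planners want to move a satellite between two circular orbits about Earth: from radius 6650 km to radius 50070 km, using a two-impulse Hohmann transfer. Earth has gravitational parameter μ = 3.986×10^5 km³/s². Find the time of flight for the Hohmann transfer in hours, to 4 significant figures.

t = 6.601 hours

Semi-major axis of the transfer orbit: a_t = (6650 + 50070)/2 = 28360 km.
Half the transfer-orbit period gives t = π√(a_t³/μ) = 23765 s.
Converting: 23765 s ÷ 3600 s/hour = 6.601 hours.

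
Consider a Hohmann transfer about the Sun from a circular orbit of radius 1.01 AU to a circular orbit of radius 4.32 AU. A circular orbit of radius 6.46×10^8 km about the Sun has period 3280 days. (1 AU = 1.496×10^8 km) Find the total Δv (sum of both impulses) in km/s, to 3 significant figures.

Δv = 13.6 km/s

From Kepler's third law T² = 4π²r³/μ at r = 6.46×10^8 km, T = 3280 days = 3280 × 86400 s = 2.83392×10^8 s: μ = 4π²r³/T² = 1.32520×10^11 km³/s².
In km: r₁ = 1.01 × 1.496×10^8 = 1.51096×10^8 km; r₂ = 4.32 × 1.496×10^8 = 6.46272×10^8 km.
The Hohmann ellipse has a_t = (r₁ + r₂)/2 = 3.98684×10^8 km.
At r₁ the circular-orbit speed is v₁ = √(μ/r₁) = 29.6152 km/s.
Transfer-orbit speed at r₁ (v² = μ(2/r − 1/a)): v_p = √[μ(2/r₁ − 1/a_t)] = 37.7058 km/s.
First burn Δv₁ = |v_p − v₁| = 8.0906 km/s.
Circular speed at r₂: v₂ = √(μ/r₂) = 14.3197 km/s.
Transfer-orbit speed at r₂: v_a = √[μ(2/r₂ − 1/a_t)] = 8.81547 km/s.
Second burn Δv₂ = |v₂ − v_a| = 5.5042 km/s.
Δv = Δv₁ + Δv₂ = 8.0906 + 5.5042 = 13.59 km/s.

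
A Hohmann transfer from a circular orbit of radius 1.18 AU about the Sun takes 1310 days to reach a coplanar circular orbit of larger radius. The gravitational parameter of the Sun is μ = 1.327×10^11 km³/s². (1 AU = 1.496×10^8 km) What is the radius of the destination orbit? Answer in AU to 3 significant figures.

r₂ = 6.26 AU

In km: r₁ = 1.18 × 1.496×10^8 = 1.76528×10^8 km.
Transfer time t = 1310 days = 1.13184×10^8 s, and t = π√(a_t³/μ).
So a_t = (μ t²/π²)^(1/3) = (1.327×10^11 × (1.13184×10^8)² / π²)^(1/3) = 5.5639×10^8 km.
Since a_t = (r₁ + r₂)/2, r₂ = 2a_t − r₁ = 2×5.5639×10^8 − 1.76528×10^8 = 9.36252×10^8 km.
In AU: r₂ = 9.36252×10^8 / 1.496×10^8 = 6.26 AU.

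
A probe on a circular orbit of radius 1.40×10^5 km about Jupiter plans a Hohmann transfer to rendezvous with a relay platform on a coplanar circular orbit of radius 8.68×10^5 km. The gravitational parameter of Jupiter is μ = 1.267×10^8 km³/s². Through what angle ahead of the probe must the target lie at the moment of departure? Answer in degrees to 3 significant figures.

φ = 100°

Semi-major axis of the transfer orbit: a_t = (1.400×10^5 + 8.680×10^5)/2 = 5.040×10^5 km.
Transfer time t = π√(a_t³/μ) = 99860 s.
The target's mean motion on its circular orbit is ω₂ = √(μ/r₂³) = 1.392×10^-5 rad/s.
Angle swept by the target during transfer: ω₂·t = 1.390 rad = 79.64°.
The probe traverses 180° on the transfer ellipse, so the target must lead by 180° − 79.64° = 100°.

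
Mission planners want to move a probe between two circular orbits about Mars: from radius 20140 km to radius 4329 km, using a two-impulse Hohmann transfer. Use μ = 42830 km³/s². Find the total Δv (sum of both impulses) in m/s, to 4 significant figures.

Transfer-ellipse semi-major axis a_t = (r₁ + r₂)/2 = (20140 + 4329)/2 = 12234.5 km.
Circular speed at r₁: v₁ = √(μ/r₁) = √(42830/20140) = 1.45829 km/s.
Transfer-orbit speed at r₁ (vis-viva): v_a = √[μ(2/r₁ − 1/a_t)] = 0.867451 km/s.
First burn Δv₁ = |v_a − v₁| = 0.5908 km/s.
At r₂, v₂ = √(μ/r₂) = 3.145432 km/s.
Transfer-orbit speed at r₂: v_p = √[μ(2/r₂ − 1/a_t)] = 4.035681 km/s.
Second burn Δv₂ = |v₂ − v_p| = 0.8902 km/s.
Total Δv = Δv₁ + Δv₂ = 1.481 km/s.

Δv = 1481 m/s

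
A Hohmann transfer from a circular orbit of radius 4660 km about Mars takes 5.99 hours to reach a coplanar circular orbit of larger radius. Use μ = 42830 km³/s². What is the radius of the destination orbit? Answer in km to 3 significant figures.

r₂ = 20600 km

Transfer time t = 5.99 hours = 21564 s, and t = π√(a_t³/μ).
So a_t = (μ t²/π²)^(1/3) = (42830 × (21564)² / π²)^(1/3) = 12637 km.
Since a_t = (r₁ + r₂)/2, r₂ = 2a_t − r₁ = 2×12637 − 4660 = 20614 km.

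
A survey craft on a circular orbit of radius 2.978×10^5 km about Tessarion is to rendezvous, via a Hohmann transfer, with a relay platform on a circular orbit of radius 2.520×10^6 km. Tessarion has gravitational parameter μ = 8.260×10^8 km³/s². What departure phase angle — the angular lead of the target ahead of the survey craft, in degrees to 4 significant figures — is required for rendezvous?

Semi-major axis of the transfer orbit: a_t = (2.978×10^5 + 2.520×10^6)/2 = 1.4089×10^6 km.
Transfer time t = π√(a_t³/μ) = 1.8280×10^5 s.
Target angular speed ω₂ = √(μ/r₂³) = 7.1844×10^-6 rad/s.
Angle swept by the target during transfer: ω₂·t = 1.3133 rad = 75.247°.
The survey craft traverses 180° on the transfer ellipse, so the target must lead by 180° − 75.247° = 104.8°.

φ = 104.8°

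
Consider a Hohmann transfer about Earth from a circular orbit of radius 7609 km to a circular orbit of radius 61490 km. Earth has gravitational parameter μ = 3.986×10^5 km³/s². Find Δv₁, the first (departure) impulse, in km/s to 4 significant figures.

Δv₁ = 2.418 km/s

Transfer-ellipse semi-major axis a_t = (r₁ + r₂)/2 = (7609 + 61490)/2 = 34549.5 km.
Circular speed at r = 7609 km: v_c = √(μ/r) = 7.238 km/s.
Transfer-orbit speed at the same r (vis-viva, a = a_t): v_t = √[μ(2/r − 1/a_t)] = 9.656 km/s.
Δv₁ = |v_t − v_c| = |9.656 − 7.238| = 2.418 km/s.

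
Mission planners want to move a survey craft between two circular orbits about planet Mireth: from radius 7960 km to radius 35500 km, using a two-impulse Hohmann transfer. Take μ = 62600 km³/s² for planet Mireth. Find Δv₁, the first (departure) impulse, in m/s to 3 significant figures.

Δv₁ = 780 m/s

The Hohmann ellipse has a_t = (r₁ + r₂)/2 = 21730 km.
Circular speed at r = 7960 km: v_c = √(μ/r) = 2.804 km/s.
Vis-viva on the transfer ellipse at r = 7960 km gives v_t = √[μ(2/r − 1/a_t)] = 3.584 km/s.
Δv₁ = |v_t − v_c| = |3.584 − 2.804| = 0.7800 km/s.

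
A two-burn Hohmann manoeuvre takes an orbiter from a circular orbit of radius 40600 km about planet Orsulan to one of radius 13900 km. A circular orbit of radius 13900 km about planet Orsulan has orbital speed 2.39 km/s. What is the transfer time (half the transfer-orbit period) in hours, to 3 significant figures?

t = 13.9 hours

From the circular-orbit relation v² = μ/r at r = 13900 km: μ = v²r = (2.39)² × 13900 = 79398.2 km³/s².
Semi-major axis of the transfer orbit: a_t = (40600 + 13900)/2 = 27250 km.
By Kepler's third law the transfer-orbit period is T = 2π√(a_t³/μ), so t = T/2 = 50150 s.
Converting: 50150 s ÷ 3600 s/hour = 13.9 hours.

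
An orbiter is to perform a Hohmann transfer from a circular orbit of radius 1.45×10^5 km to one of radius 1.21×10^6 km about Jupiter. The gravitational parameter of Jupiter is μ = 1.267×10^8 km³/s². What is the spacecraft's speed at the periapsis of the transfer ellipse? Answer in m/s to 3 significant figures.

Transfer-ellipse semi-major axis a_t = (r₁ + r₂)/2 = (1.450×10^5 + 1.210×10^6)/2 = 6.775×10^5 km.
The periapsis of the transfer ellipse is at r = 1.450×10^5 km.
From the vis-viva equation, v = √[μ(2/r − 1/a_t)] = 39.50 km/s.

v = 39500 m/s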